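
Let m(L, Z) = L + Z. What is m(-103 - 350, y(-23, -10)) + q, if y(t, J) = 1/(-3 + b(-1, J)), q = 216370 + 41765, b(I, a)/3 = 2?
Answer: 773047/3 ≈ 2.5768e+5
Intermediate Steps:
b(I, a) = 6 (b(I, a) = 3*2 = 6)
q = 258135
y(t, J) = ⅓ (y(t, J) = 1/(-3 + 6) = 1/3 = ⅓)
m(-103 - 350, y(-23, -10)) + q = ((-103 - 350) + ⅓) + 258135 = (-453 + ⅓) + 258135 = -1358/3 + 258135 = 773047/3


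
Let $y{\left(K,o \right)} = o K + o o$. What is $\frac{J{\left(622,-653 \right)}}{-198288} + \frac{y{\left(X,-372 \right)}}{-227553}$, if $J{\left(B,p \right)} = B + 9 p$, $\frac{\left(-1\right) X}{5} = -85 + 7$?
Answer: $\frac{841175821}{15040343088} \approx 0.055928$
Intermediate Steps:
$X = 390$ ($X = - 5 \left(-85 + 7\right) = \left(-5\right) \left(-78\right) = 390$)
$y{\left(K,o \right)} = o^{2} + K o$ ($y{\left(K,o \right)} = K o + o^{2} = o^{2} + K o$)
$\frac{J{\left(622,-653 \right)}}{-198288} + \frac{y{\left(X,-372 \right)}}{-227553} = \frac{622 + 9 \left(-653\right)}{-198288} + \frac{\left(-372\right) \left(390 - 372\right)}{-227553} = \left(622 - 5877\right) \left(- \frac{1}{198288}\right) + \left(-372\right) 18 \left(- \frac{1}{227553}\right) = \left(-5255\right) \left(- \frac{1}{198288}\right) - - \frac{2232}{75851} = \frac{5255}{198288} + \frac{2232}{75851} = \frac{841175821}{15040343088}$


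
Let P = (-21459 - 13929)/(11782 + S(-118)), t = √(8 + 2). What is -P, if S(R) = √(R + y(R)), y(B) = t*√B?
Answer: 35388/(11782 + √2*√(-59 + I*√295)) ≈ 3.0032 - 0.0027971*I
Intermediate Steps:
t = √10 ≈ 3.1623
y(B) = √10*√B
S(R) = √(R + √10*√R)
P = -35388/(11782 + √(-118 + 2*I*√295)) (P = (-21459 - 13929)/(11782 + √(-118 + √10*√(-118))) = -35388/(11782 + √(-118 + √10*(I*√118))) = -35388/(11782 + √(-118 + 2*I*√295)) ≈ -3.0032 + 0.0027971*I)
-P = -(-35388)/(11782 + √2*√(-59 + I*√295)) = 35388/(11782 + √2*√(-59 + I*√295))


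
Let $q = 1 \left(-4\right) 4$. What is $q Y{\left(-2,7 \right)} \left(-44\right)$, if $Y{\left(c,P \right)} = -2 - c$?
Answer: $0$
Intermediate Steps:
$q = -16$ ($q = \left(-4\right) 4 = -16$)
$q Y{\left(-2,7 \right)} \left(-44\right) = - 16 \left(-2 - -2\right) \left(-44\right) = - 16 \left(-2 + 2\right) \left(-44\right) = \left(-16\right) 0 \left(-44\right) = 0 \left(-44\right) = 0$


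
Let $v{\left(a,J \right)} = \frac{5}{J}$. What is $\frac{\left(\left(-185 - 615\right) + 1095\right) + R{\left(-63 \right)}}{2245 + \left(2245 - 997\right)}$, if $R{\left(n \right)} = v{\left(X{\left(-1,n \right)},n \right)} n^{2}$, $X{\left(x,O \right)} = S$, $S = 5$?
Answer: $- \frac{20}{3493} \approx -0.0057257$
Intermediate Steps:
$X{\left(x,O \right)} = 5$
$R{\left(n \right)} = 5 n$ ($R{\left(n \right)} = \frac{5}{n} n^{2} = 5 n$)
$\frac{\left(\left(-185 - 615\right) + 1095\right) + R{\left(-63 \right)}}{2245 + \left(2245 - 997\right)} = \frac{\left(\left(-185 - 615\right) + 1095\right) + 5 \left(-63\right)}{2245 + \left(2245 - 997\right)} = \frac{\left(-800 + 1095\right) - 315}{2245 + 1248} = \frac{295 - 315}{3493} = \left(-20\right) \frac{1}{3493} = - \frac{20}{3493}$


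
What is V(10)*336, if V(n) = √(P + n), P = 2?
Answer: 672*√3 ≈ 1163.9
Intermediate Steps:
V(n) = √(2 + n)
V(10)*336 = √(2 + 10)*336 = √12*336 = (2*√3)*336 = 672*√3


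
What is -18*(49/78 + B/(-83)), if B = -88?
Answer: -32793/1079 ≈ -30.392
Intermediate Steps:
-18*(49/78 + B/(-83)) = -18*(49/78 - 88/(-83)) = -18*(49*(1/78) - 88*(-1/83)) = -18*(49/78 + 88/83) = -18*10931/6474 = -32793/1079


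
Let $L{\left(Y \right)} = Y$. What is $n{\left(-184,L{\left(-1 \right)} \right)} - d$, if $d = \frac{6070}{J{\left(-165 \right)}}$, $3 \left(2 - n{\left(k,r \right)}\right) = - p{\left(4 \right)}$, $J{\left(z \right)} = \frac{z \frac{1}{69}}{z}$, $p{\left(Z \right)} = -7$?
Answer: $- \frac{1256491}{3} \approx -4.1883 \cdot 10^{5}$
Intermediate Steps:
$J{\left(z \right)} = \frac{1}{69}$ ($J{\left(z \right)} = \frac{z \frac{1}{69}}{z} = \frac{\frac{1}{69} z}{z} = \frac{1}{69}$)
$n{\left(k,r \right)} = - \frac{1}{3}$ ($n{\left(k,r \right)} = 2 - \frac{\left(-1\right) \left(-7\right)}{3} = 2 - \frac{7}{3} = - \frac{1}{3}$)
$d = 418830$ ($d = 6070 \frac{1}{\frac{1}{69}} = 6070 \cdot 69 = 418830$)
$n{\left(-184,L{\left(-1 \right)} \right)} - d = - \frac{1}{3} - 418830 = - \frac{1256491}{3}$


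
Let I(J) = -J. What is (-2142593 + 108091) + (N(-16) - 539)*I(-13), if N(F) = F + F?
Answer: -2041925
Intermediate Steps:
N(F) = 2*F
(-2142593 + 108091) + (N(-16) - 539)*I(-13) = (-2142593 + 108091) + (2*(-16) - 539)*(-1*(-13)) = -2034502 + (-32 - 539)*13 = -2034502 - 571*13 = -2034502 - 7423 = -2041925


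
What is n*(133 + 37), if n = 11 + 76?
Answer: 14790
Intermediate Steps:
n = 87
n*(133 + 37) = 87*(133 + 37) = 87*170 = 14790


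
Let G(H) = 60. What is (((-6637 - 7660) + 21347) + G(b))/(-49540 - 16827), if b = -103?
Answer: -7110/66367 ≈ -0.10713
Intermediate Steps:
(((-6637 - 7660) + 21347) + G(b))/(-49540 - 16827) = (((-6637 - 7660) + 21347) + 60)/(-49540 - 16827) = ((-14297 + 21347) + 60)/(-66367) = (7050 + 60)*(-1/66367) = 7110*(-1/66367) = -7110/66367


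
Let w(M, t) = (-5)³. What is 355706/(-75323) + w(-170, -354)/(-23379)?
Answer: -8306635199/1760976417 ≈ -4.7171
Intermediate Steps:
w(M, t) = -125
355706/(-75323) + w(-170, -354)/(-23379) = 355706/(-75323) - 125/(-23379) = 355706*(-1/75323) - 125*(-1/23379) = -355706/75323 + 125/23379 = -8306635199/1760976417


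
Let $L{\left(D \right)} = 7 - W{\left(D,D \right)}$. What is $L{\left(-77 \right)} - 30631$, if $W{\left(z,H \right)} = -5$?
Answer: $-30619$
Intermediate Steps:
$L{\left(D \right)} = 12$ ($L{\left(D \right)} = 7 - -5 = 7 + 5 = 12$)
$L{\left(-77 \right)} - 30631 = 12 - 30631 = -30619$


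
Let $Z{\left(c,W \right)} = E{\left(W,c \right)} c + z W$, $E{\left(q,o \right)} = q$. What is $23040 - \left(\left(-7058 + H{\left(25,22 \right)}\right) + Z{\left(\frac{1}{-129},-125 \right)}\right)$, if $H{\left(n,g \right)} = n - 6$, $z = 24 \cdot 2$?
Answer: $\frac{4654066}{129} \approx 36078.0$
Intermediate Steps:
$z = 48$
$Z{\left(c,W \right)} = 48 W + W c$ ($Z{\left(c,W \right)} = W c + 48 W = 48 W + W c$)
$H{\left(n,g \right)} = -6 + n$ ($H{\left(n,g \right)} = n - 6 = -6 + n$)
$23040 - \left(\left(-7058 + H{\left(25,22 \right)}\right) + Z{\left(\frac{1}{-129},-125 \right)}\right) = 23040 - \left(\left(-7058 + \left(-6 + 25\right)\right) - 125 \left(48 + \frac{1}{-129}\right)\right) = 23040 - \left(\left(-7058 + 19\right) - 125 \left(48 - \frac{1}{129}\right)\right) = 23040 - \left(-7039 - \frac{773875}{129}\right) = 23040 - - \frac{1681906}{129} = 23040 + \frac{1681906}{129} = \frac{4654066}{129}$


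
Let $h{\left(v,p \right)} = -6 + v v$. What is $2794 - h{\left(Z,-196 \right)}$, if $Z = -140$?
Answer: $-16800$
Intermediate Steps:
$h{\left(v,p \right)} = -6 + v^{2}$
$2794 - h{\left(Z,-196 \right)} = 2794 - \left(-6 + \left(-140\right)^{2}\right) = 2794 - \left(-6 + 19600\right) = 2794 - 19594 = -16800$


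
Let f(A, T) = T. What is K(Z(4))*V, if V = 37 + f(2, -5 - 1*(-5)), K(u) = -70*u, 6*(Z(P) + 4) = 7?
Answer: 22015/3 ≈ 7338.3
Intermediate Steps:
Z(P) = -17/6 (Z(P) = -4 + (⅙)*7 = -4 + 7/6 = -17/6)
V = 37 (V = 37 + (-5 - 1*(-5)) = 37 + (-5 + 5) = 37 + 0 = 37)
K(Z(4))*V = -70*(-17/6)*37 = (595/3)*37 = 22015/3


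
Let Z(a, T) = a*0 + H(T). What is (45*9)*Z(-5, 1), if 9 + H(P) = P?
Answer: -3240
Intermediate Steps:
H(P) = -9 + P
Z(a, T) = -9 + T (Z(a, T) = a*0 + (-9 + T) = 0 + (-9 + T) = -9 + T)
(45*9)*Z(-5, 1) = (45*9)*(-9 + 1) = 405*(-8) = -3240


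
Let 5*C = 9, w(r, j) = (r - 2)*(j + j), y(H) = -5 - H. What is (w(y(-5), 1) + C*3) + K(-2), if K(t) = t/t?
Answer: 12/5 ≈ 2.4000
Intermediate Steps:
w(r, j) = 2*j*(-2 + r) (w(r, j) = (-2 + r)*(2*j) = 2*j*(-2 + r))
K(t) = 1
C = 9/5 (C = (⅕)*9 = 9/5 ≈ 1.8000)
(w(y(-5), 1) + C*3) + K(-2) = (2*1*(-2 + (-5 - 1*(-5))) + (9/5)*3) + 1 = (2*1*(-2 + (-5 + 5)) + 27/5) + 1 = (2*1*(-2 + 0) + 27/5) + 1 = (2*1*(-2) + 27/5) + 1 = (-4 + 27/5) + 1 = 7/5 + 1 = 12/5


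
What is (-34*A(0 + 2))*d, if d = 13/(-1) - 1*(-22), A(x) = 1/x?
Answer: -153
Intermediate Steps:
d = 9 (d = 13*(-1) + 22 = -13 + 22 = 9)
(-34*A(0 + 2))*d = -34/(0 + 2)*9 = -34/2*9 = -34*½*9 = -17*9 = -153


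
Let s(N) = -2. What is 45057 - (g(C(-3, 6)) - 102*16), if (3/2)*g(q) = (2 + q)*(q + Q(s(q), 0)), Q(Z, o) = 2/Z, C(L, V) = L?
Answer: 140059/3 ≈ 46686.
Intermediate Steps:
g(q) = 2*(-1 + q)*(2 + q)/3 (g(q) = 2*((2 + q)*(q + 2/(-2)))/3 = 2*((2 + q)*(q + 2*(-1/2)))/3 = 2*((2 + q)*(q - 1))/3 = 2*((2 + q)*(-1 + q))/3 = 2*((-1 + q)*(2 + q))/3 = 2*(-1 + q)*(2 + q)/3)
45057 - (g(C(-3, 6)) - 102*16) = 45057 - ((-4/3 + (2/3)*(-3) + (2/3)*(-3)**2) - 102*16) = 45057 - ((-4/3 - 2 + (2/3)*9) - 1632) = 45057 - ((-4/3 - 2 + 6) - 1632) = 45057 - (8/3 - 1632) = 45057 - 1*(-4888/3) = 45057 + 4888/3 = 140059/3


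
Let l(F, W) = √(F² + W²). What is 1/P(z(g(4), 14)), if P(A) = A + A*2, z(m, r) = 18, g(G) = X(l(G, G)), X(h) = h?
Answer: 1/54 ≈ 0.018519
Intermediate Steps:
g(G) = √2*√(G²) (g(G) = √(G² + G²) = √(2*G²) = √2*√(G²))
P(A) = 3*A (P(A) = A + 2*A = 3*A)
1/P(z(g(4), 14)) = 1/(3*18) = 1/54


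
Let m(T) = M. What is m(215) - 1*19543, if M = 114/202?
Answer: -1973786/101 ≈ -19542.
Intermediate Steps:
M = 57/101 (M = 114*(1/202) = 57/101 ≈ 0.56436)
m(T) = 57/101
m(215) - 1*19543 = 57/101 - 1*19543 = 57/101 - 19543 = -1973786/101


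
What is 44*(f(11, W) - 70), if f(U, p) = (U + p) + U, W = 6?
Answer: -1848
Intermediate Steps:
f(U, p) = p + 2*U
44*(f(11, W) - 70) = 44*((6 + 2*11) - 70) = 44*((6 + 22) - 70) = 44*(28 - 70) = 44*(-42) = -1848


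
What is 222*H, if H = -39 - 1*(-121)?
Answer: 18204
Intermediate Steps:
H = 82 (H = -39 + 121 = 82)
222*H = 222*82 = 18204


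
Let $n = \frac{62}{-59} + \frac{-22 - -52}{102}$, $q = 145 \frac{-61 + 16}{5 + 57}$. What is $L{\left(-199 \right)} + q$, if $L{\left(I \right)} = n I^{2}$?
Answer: $- \frac{1870088433}{62186} \approx -30073.0$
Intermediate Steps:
$q = - \frac{6525}{62}$ ($q = 145 \left(- \frac{45}{62}\right) = - \frac{6525}{62} \approx -105.24$)
$n = - \frac{759}{1003}$ ($n = 62 \left(- \frac{1}{59}\right) + \left(-22 + 52\right) \frac{1}{102} = - \frac{62}{59} + 30 \cdot \frac{1}{102} = - \frac{62}{59} + \frac{5}{17} = - \frac{759}{1003} \approx -0.75673$)
$L{\left(I \right)} = - \frac{759 I^{2}}{1003}$
$L{\left(-199 \right)} + q = - \frac{759 \left(-199\right)^{2}}{1003} - \frac{6525}{62} = \left(- \frac{759}{1003}\right) 39601 - \frac{6525}{62} = - \frac{30057159}{1003} - \frac{6525}{62} = - \frac{1870088433}{62186}$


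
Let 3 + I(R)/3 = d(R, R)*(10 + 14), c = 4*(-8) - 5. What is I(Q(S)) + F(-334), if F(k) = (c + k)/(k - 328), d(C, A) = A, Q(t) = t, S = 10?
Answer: 471053/662 ≈ 711.56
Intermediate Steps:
c = -37 (c = -32 - 5 = -37)
I(R) = -9 + 72*R (I(R) = -9 + 3*(R*(10 + 14)) = -9 + 3*(R*24) = -9 + 3*(24*R) = -9 + 72*R)
F(k) = (-37 + k)/(-328 + k) (F(k) = (-37 + k)/(k - 328) = (-37 + k)/(-328 + k))
I(Q(S)) + F(-334) = (-9 + 72*10) + (-37 - 334)/(-328 - 334) = (-9 + 720) - 371/(-662) = 711 - 1/662*(-371) = 711 + 371/662 = 471053/662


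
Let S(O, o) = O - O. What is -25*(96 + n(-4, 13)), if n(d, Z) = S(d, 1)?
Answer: -2400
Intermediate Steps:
S(O, o) = 0
n(d, Z) = 0
-25*(96 + n(-4, 13)) = -25*(96 + 0) = -25*96 = -2400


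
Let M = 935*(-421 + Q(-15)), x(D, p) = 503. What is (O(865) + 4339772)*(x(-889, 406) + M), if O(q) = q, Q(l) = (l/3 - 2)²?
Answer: -1507577020929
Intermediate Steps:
Q(l) = (-2 + l/3)² (Q(l) = (l*(⅓) - 2)² = (l/3 - 2)² = (-2 + l/3)²)
M = -347820 (M = 935*(-421 + (-6 - 15)²/9) = 935*(-421 + (⅑)*(-21)²) = 935*(-421 + (⅑)*441) = 935*(-421 + 49) = 935*(-372) = -347820)
(O(865) + 4339772)*(x(-889, 406) + M) = (865 + 4339772)*(503 - 347820) = 4340637*(-347317) = -1507577020929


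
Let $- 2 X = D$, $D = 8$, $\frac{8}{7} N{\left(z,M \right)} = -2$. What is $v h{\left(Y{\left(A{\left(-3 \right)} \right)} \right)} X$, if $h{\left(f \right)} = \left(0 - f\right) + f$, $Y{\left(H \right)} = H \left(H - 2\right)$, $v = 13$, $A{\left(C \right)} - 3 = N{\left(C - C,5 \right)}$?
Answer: $0$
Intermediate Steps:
$N{\left(z,M \right)} = - \frac{7}{4}$ ($N{\left(z,M \right)} = \frac{7}{8} \left(-2\right) = - \frac{7}{4}$)
$A{\left(C \right)} = \frac{5}{4}$ ($A{\left(C \right)} = 3 - \frac{7}{4} = \frac{5}{4}$)
$Y{\left(H \right)} = H \left(-2 + H\right)$
$h{\left(f \right)} = 0$ ($h{\left(f \right)} = - f + f = 0$)
$X = -4$ ($X = \left(- \frac{1}{2}\right) 8 = -4$)
$v h{\left(Y{\left(A{\left(-3 \right)} \right)} \right)} X = 13 \cdot 0 \left(-4\right) = 0 \left(-4\right) = 0$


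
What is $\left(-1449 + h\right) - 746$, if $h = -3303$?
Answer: $-5498$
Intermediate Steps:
$\left(-1449 + h\right) - 746 = \left(-1449 - 3303\right) - 746 = -4752 - 746 = -5498$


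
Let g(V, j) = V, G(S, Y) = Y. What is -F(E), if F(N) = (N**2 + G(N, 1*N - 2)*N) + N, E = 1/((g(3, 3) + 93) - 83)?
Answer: 11/169 ≈ 0.065089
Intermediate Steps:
E = 1/13 (E = 1/((3 + 93) - 83) = 1/(96 - 83) = 1/13 ≈ 0.076923)
F(N) = N + N**2 + N*(-2 + N) (F(N) = (N**2 + (1*N - 2)*N) + N = (N**2 + (N - 2)*N) + N = (N**2 + (-2 + N)*N) + N = (N**2 + N*(-2 + N)) + N = N + N**2 + N*(-2 + N))
-F(E) = -(-1 + 2*(1/13))/13 = -(-1 + 2/13)/13 = -(-11)/(13*13) = -1*(-11/169) = 11/169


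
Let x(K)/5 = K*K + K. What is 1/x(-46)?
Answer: 1/10350 ≈ 9.6618e-5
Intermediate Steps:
x(K) = 5*K + 5*K² (x(K) = 5*(K*K + K) = 5*(K² + K) = 5*(K + K²) = 5*K + 5*K²)
1/x(-46) = 1/(5*(-46)*(1 - 46)) = 1/(5*(-46)*(-45)) = 1/10350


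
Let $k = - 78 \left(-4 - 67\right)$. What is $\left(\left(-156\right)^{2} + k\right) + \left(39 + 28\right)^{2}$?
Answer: $34363$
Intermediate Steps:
$k = 5538$ ($k = - 78 \left(-4 - 67\right) = \left(-78\right) \left(-71\right) = 5538$)
$\left(\left(-156\right)^{2} + k\right) + \left(39 + 28\right)^{2} = \left(\left(-156\right)^{2} + 5538\right) + \left(39 + 28\right)^{2} = \left(24336 + 5538\right) + 67^{2} = 29874 + 4489 = 34363$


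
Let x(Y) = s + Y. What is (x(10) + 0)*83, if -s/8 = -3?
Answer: 2822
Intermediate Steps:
s = 24 (s = -8*(-3) = 24)
x(Y) = 24 + Y
(x(10) + 0)*83 = ((24 + 10) + 0)*83 = (34 + 0)*83 = 34*83 = 2822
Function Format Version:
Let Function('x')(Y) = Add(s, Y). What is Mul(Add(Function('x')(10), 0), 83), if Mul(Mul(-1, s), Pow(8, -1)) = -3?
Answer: 2822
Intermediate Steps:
s = 24 (s = Mul(-8, -3) = 24)
Function('x')(Y) = Add(24, Y)
Mul(Add(Function('x')(10), 0), 83) = Mul(Add(Add(24, 10), 0), 83) = Mul(Add(34, 0), 83) = Mul(34, 83) = 2822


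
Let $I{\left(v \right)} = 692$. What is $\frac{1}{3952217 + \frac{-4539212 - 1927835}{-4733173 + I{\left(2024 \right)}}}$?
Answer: $\frac{4732481}{18703798327424} \approx 2.5302 \cdot 10^{-7}$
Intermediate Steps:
$\frac{1}{3952217 + \frac{-4539212 - 1927835}{-4733173 + I{\left(2024 \right)}}} = \frac{1}{3952217 + \frac{-4539212 - 1927835}{-4733173 + 692}} = \frac{1}{3952217 + \frac{-4539212 - 1927835}{-4732481}} = \frac{1}{3952217 - - \frac{6467047}{4732481}} = \frac{1}{3952217 + \frac{6467047}{4732481}} = \frac{1}{\frac{18703798327424}{4732481}} = \frac{4732481}{18703798327424}$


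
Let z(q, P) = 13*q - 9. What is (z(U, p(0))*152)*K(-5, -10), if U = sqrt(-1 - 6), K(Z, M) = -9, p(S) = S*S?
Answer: 12312 - 17784*I*sqrt(7) ≈ 12312.0 - 47052.0*I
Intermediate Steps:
p(S) = S**2
U = I*sqrt(7) (U = sqrt(-7) = I*sqrt(7) ≈ 2.6458*I)
z(q, P) = -9 + 13*q
(z(U, p(0))*152)*K(-5, -10) = ((-9 + 13*(I*sqrt(7)))*152)*(-9) = ((-9 + 13*I*sqrt(7))*152)*(-9) = (-1368 + 1976*I*sqrt(7))*(-9) = 12312 - 17784*I*sqrt(7)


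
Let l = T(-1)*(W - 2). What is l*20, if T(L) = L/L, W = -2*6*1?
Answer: -280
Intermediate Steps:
W = -12 (W = -12*1 = -12)
T(L) = 1
l = -14 (l = 1*(-12 - 2) = 1*(-14) = -14)
l*20 = -14*20 = -280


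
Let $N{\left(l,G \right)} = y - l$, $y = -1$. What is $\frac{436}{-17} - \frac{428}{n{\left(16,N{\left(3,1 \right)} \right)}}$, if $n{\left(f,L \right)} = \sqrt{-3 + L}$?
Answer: $- \frac{436}{17} + \frac{428 i \sqrt{7}}{7} \approx -25.647 + 161.77 i$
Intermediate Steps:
$N{\left(l,G \right)} = -1 - l$
$\frac{436}{-17} - \frac{428}{n{\left(16,N{\left(3,1 \right)} \right)}} = \frac{436}{-17} - \frac{428}{\sqrt{-3 - 4}} = 436 \left(- \frac{1}{17}\right) - \frac{428}{\sqrt{-3 - 4}} = - \frac{436}{17} - \frac{428}{\sqrt{-3 - 4}} = - \frac{436}{17} - \frac{428}{\sqrt{-7}} = - \frac{436}{17} - \frac{428}{i \sqrt{7}} = - \frac{436}{17} - 428 \left(- \frac{i \sqrt{7}}{7}\right) = - \frac{436}{17} + \frac{428 i \sqrt{7}}{7}$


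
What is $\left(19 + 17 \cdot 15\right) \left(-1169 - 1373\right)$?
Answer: $-696508$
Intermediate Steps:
$\left(19 + 17 \cdot 15\right) \left(-1169 - 1373\right) = \left(19 + 255\right) \left(-2542\right) = 274 \left(-2542\right) = -696508$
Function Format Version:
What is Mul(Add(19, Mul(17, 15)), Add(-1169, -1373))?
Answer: -696508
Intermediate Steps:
Mul(Add(19, Mul(17, 15)), Add(-1169, -1373)) = Mul(Add(19, 255), -2542) = Mul(274, -2542) = -696508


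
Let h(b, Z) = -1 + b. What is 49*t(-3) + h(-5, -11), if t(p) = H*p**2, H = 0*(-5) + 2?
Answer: 876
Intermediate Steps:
H = 2 (H = 0 + 2 = 2)
t(p) = 2*p**2
49*t(-3) + h(-5, -11) = 49*(2*(-3)**2) + (-1 - 5) = 49*(2*9) - 6 = 49*18 - 6 = 882 - 6 = 876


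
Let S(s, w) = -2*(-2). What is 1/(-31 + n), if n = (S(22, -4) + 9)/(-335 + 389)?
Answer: -54/1661 ≈ -0.032511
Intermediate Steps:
S(s, w) = 4
n = 13/54 (n = (4 + 9)/(-335 + 389) = 13/54 ≈ 0.24074)
1/(-31 + n) = 1/(-31 + 13/54) = 1/(-1661/54) = -54/1661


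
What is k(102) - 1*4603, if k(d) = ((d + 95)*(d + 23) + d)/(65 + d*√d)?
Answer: -4866900004/1056983 + 2522154*√102/1056983 ≈ -4580.4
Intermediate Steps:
k(d) = (d + (23 + d)*(95 + d))/(65 + d^(3/2)) (k(d) = ((95 + d)*(23 + d) + d)/(65 + d^(3/2)) = ((23 + d)*(95 + d) + d)/(65 + d^(3/2)) = (d + (23 + d)*(95 + d))/(65 + d^(3/2)))
k(102) - 1*4603 = (2185 + 102² + 119*102)/(65 + 102^(3/2)) - 1*4603 = (2185 + 10404 + 12138)/(65 + 102*√102) - 4603 = 24727/(65 + 102*√102) - 4603 = -4603 + 24727/(65 + 102*√102)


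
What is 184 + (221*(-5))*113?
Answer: -124681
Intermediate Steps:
184 + (221*(-5))*113 = 184 - 1105*113 = 184 - 124865 = -124681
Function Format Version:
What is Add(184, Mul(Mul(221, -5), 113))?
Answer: -124681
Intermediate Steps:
Add(184, Mul(Mul(221, -5), 113)) = Add(184, Mul(-1105, 113)) = Add(184, -124865) = -124681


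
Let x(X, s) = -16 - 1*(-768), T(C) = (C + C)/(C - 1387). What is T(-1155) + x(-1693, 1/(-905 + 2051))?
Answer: 956947/1271 ≈ 752.91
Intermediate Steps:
T(C) = 2*C/(-1387 + C) (T(C) = (2*C)/(-1387 + C) = 2*C/(-1387 + C))
x(X, s) = 752 (x(X, s) = -16 + 768 = 752)
T(-1155) + x(-1693, 1/(-905 + 2051)) = 2*(-1155)/(-1387 - 1155) + 752 = 2*(-1155)/(-2542) + 752 = 2*(-1155)*(-1/2542) + 752 = 1155/1271 + 752 = 956947/1271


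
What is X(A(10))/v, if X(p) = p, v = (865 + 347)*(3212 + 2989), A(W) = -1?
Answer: -1/7515612 ≈ -1.3306e-7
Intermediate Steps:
v = 7515612 (v = 1212*6201 = 7515612)
X(A(10))/v = -1/7515612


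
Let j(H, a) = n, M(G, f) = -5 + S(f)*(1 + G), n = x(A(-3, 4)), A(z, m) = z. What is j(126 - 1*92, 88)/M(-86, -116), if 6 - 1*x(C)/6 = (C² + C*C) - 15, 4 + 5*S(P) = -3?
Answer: 3/19 ≈ 0.15789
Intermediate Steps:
S(P) = -7/5 (S(P) = -⅘ + (⅕)*(-3) = -⅘ - ⅗ = -7/5)
x(C) = 126 - 12*C² (x(C) = 36 - 6*((C² + C*C) - 15) = 36 - 6*((C² + C²) - 15) = 36 - 6*(2*C² - 15) = 36 - 6*(-15 + 2*C²) = 36 + (90 - 12*C²) = 126 - 12*C²)
n = 18 (n = 126 - 12*(-3)² = 126 - 12*9 = 126 - 108 = 18)
M(G, f) = -32/5 - 7*G/5 (M(G, f) = -5 - 7*(1 + G)/5 = -5 + (-7/5 - 7*G/5) = -32/5 - 7*G/5)
j(H, a) = 18
j(126 - 1*92, 88)/M(-86, -116) = 18/(-32/5 - 7/5*(-86)) = 18/(-32/5 + 602/5) = 18/114 = 18*(1/114) = 3/19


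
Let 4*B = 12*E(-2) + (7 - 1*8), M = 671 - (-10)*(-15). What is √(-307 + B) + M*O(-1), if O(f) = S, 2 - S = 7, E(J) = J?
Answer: -2605 + I*√1253/2 ≈ -2605.0 + 17.699*I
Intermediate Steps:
S = -5 (S = 2 - 1*7 = 2 - 7 = -5)
O(f) = -5
M = 521 (M = 671 - 1*150 = 671 - 150 = 521)
B = -25/4 (B = (12*(-2) + (7 - 1*8))/4 = (-24 + (7 - 8))/4 = (-24 - 1)/4 = (¼)*(-25) = -25/4 ≈ -6.2500)
√(-307 + B) + M*O(-1) = √(-307 - 25/4) + 521*(-5) = √(-1253/4) - 2605 = I*√1253/2 - 2605 = -2605 + I*√1253/2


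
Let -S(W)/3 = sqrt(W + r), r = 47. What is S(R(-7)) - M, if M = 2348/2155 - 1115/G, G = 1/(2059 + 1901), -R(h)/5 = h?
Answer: 9515184652/2155 - 3*sqrt(82) ≈ 4.4154e+6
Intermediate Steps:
R(h) = -5*h
G = 1/3960 ≈ 0.00025253
S(W) = -3*sqrt(47 + W) (S(W) = -3*sqrt(W + 47) = -3*sqrt(47 + W))
M = -9515184652/2155 (M = 2348/2155 - 1115/1/3960 = 2348*(1/2155) - 1115*3960 = 2348/2155 - 4415400 = -9515184652/2155 ≈ -4.4154e+6)
S(R(-7)) - M = -3*sqrt(47 - 5*(-7)) - 1*(-9515184652/2155) = -3*sqrt(47 + 35) + 9515184652/2155 = -3*sqrt(82) + 9515184652/2155 = 9515184652/2155 - 3*sqrt(82)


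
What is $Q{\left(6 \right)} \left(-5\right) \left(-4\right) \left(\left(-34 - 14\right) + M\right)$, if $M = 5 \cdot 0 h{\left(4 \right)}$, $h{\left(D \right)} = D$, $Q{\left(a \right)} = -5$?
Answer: $4800$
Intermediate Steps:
$M = 0$ ($M = 5 \cdot 0 \cdot 4 = 0 \cdot 4 = 0$)
$Q{\left(6 \right)} \left(-5\right) \left(-4\right) \left(\left(-34 - 14\right) + M\right) = \left(-5\right) \left(-5\right) \left(-4\right) \left(\left(-34 - 14\right) + 0\right) = 25 \left(-4\right) \left(\left(-34 - 14\right) + 0\right) = - 100 \left(-48 + 0\right) = \left(-100\right) \left(-48\right) = 4800$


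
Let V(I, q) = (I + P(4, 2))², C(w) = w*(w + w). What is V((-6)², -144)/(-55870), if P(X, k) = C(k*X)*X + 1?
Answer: -301401/55870 ≈ -5.3947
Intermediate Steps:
C(w) = 2*w² (C(w) = w*(2*w) = 2*w²)
P(X, k) = 1 + 2*X³*k² (P(X, k) = (2*(k*X)²)*X + 1 = (2*(X*k)²)*X + 1 = (2*(X²*k²))*X + 1 = (2*X²*k²)*X + 1 = 2*X³*k² + 1 = 1 + 2*X³*k²)
V(I, q) = (513 + I)² (V(I, q) = (I + (1 + 2*4³*2²))² = (I + (1 + 2*64*4))² = (I + (1 + 512))² = (I + 513)² = (513 + I)²)
V((-6)², -144)/(-55870) = (513 + (-6)²)²/(-55870) = (513 + 36)²*(-1/55870) = 549²*(-1/55870) = 301401*(-1/55870) = -301401/55870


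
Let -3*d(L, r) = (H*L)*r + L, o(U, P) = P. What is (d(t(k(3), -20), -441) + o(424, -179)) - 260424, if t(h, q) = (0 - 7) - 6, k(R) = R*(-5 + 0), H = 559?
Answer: -3986543/3 ≈ -1.3288e+6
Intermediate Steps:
k(R) = -5*R (k(R) = R*(-5) = -5*R)
t(h, q) = -13 (t(h, q) = -7 - 6 = -13)
d(L, r) = -L/3 - 559*L*r/3 (d(L, r) = -((559*L)*r + L)/3 = -(559*L*r + L)/3 = -(L + 559*L*r)/3 = -L/3 - 559*L*r/3)
(d(t(k(3), -20), -441) + o(424, -179)) - 260424 = (-1/3*(-13)*(1 + 559*(-441)) - 179) - 260424 = (-1/3*(-13)*(1 - 246519) - 179) - 260424 = (-1/3*(-13)*(-246518) - 179) - 260424 = (-3204734/3 - 179) - 260424 = -3205271/3 - 260424 = -3986543/3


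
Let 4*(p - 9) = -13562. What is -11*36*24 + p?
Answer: -25771/2 ≈ -12886.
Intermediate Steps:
p = -6763/2 (p = 9 + (¼)*(-13562) = 9 - 6781/2 = -6763/2 ≈ -3381.5)
-11*36*24 + p = -11*36*24 - 6763/2 = -396*24 - 6763/2 = -9504 - 6763/2 = -25771/2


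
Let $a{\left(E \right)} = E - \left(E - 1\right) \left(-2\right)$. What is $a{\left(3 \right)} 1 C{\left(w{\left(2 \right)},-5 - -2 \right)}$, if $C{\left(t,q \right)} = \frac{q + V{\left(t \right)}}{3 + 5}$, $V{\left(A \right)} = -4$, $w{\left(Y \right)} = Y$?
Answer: $- \frac{49}{8} \approx -6.125$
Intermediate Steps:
$a{\left(E \right)} = -2 + 3 E$ ($a{\left(E \right)} = E - \left(-1 + E\right) \left(-2\right) = E - \left(2 - 2 E\right) = E + \left(-2 + 2 E\right) = -2 + 3 E$)
$C{\left(t,q \right)} = - \frac{1}{2} + \frac{q}{8}$ ($C{\left(t,q \right)} = \frac{q - 4}{3 + 5} = \frac{-4 + q}{8} = \left(-4 + q\right) \frac{1}{8} = - \frac{1}{2} + \frac{q}{8}$)
$a{\left(3 \right)} 1 C{\left(w{\left(2 \right)},-5 - -2 \right)} = \left(-2 + 3 \cdot 3\right) 1 \left(- \frac{1}{2} + \frac{-5 - -2}{8}\right) = \left(-2 + 9\right) 1 \left(- \frac{1}{2} + \frac{-5 + 2}{8}\right) = 7 \cdot 1 \left(- \frac{1}{2} + \frac{1}{8} \left(-3\right)\right) = 7 \left(- \frac{1}{2} - \frac{3}{8}\right) = 7 \left(- \frac{7}{8}\right) = - \frac{49}{8}$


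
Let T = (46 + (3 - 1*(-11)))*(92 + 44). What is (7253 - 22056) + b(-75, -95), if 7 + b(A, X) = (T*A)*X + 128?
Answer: 58125318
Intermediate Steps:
T = 8160 (T = (46 + (3 + 11))*136 = (46 + 14)*136 = 60*136 = 8160)
b(A, X) = 121 + 8160*A*X (b(A, X) = -7 + ((8160*A)*X + 128) = -7 + (8160*A*X + 128) = -7 + (128 + 8160*A*X) = 121 + 8160*A*X)
(7253 - 22056) + b(-75, -95) = (7253 - 22056) + (121 + 8160*(-75)*(-95)) = -14803 + (121 + 58140000) = -14803 + 58140121 = 58125318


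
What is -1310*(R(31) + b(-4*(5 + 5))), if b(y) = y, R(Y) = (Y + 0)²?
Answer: -1206510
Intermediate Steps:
R(Y) = Y²
-1310*(R(31) + b(-4*(5 + 5))) = -1310*(31² - 4*(5 + 5)) = -1310*(961 - 4*10) = -1310*(961 - 40) = -1310*921 = -1206510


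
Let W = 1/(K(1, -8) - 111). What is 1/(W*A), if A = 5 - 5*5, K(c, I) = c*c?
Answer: 11/2 ≈ 5.5000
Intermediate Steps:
K(c, I) = c²
W = -1/110 (W = 1/(1² - 111) = 1/(1 - 111) = 1/(-110) = -1/110 ≈ -0.0090909)
A = -20 (A = 5 - 25 = -20)
1/(W*A) = 1/(-1/110*(-20)) = 1/(2/11) = 11/2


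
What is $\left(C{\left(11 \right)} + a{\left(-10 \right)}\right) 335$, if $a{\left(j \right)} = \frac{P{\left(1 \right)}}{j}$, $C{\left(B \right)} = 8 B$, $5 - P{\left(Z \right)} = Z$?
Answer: $29346$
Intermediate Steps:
$P{\left(Z \right)} = 5 - Z$
$a{\left(j \right)} = \frac{4}{j}$ ($a{\left(j \right)} = \frac{5 - 1}{j} = \frac{4}{j}$)
$\left(C{\left(11 \right)} + a{\left(-10 \right)}\right) 335 = \left(8 \cdot 11 + \frac{4}{-10}\right) 335 = \left(88 + 4 \left(- \frac{1}{10}\right)\right) 335 = \left(88 - \frac{2}{5}\right) 335 = \frac{438}{5} \cdot 335 = 29346$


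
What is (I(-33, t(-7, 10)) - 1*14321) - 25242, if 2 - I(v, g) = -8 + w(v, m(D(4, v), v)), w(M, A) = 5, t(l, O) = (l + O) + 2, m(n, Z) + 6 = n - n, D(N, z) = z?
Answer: -39558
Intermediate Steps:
m(n, Z) = -6 (m(n, Z) = -6 + (n - n) = -6 + 0 = -6)
t(l, O) = 2 + O + l (t(l, O) = (O + l) + 2 = 2 + O + l)
I(v, g) = 5 (I(v, g) = 2 - (-8 + 5) = 2 - 1*(-3) = 2 + 3 = 5)
(I(-33, t(-7, 10)) - 1*14321) - 25242 = (5 - 1*14321) - 25242 = (5 - 14321) - 25242 = -14316 - 25242 = -39558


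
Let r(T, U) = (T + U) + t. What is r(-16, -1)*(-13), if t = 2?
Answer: 195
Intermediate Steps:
r(T, U) = 2 + T + U (r(T, U) = (T + U) + 2 = 2 + T + U)
r(-16, -1)*(-13) = (2 - 16 - 1)*(-13) = -15*(-13) = 195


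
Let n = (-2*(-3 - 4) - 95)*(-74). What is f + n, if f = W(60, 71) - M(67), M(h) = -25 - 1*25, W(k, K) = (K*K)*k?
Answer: 308504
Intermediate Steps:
W(k, K) = k*K² (W(k, K) = K²*k = k*K²)
M(h) = -50 (M(h) = -25 - 25 = -50)
f = 302510 (f = 60*71² - 1*(-50) = 60*5041 + 50 = 302460 + 50 = 302510)
n = 5994 (n = (-2*(-7) - 95)*(-74) = (14 - 95)*(-74) = -81*(-74) = 5994)
f + n = 302510 + 5994 = 308504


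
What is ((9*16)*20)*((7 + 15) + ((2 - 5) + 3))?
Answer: 63360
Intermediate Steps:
((9*16)*20)*((7 + 15) + ((2 - 5) + 3)) = (144*20)*(22 + (-3 + 3)) = 2880*(22 + 0) = 2880*22 = 63360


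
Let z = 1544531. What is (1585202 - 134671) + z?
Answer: 2995062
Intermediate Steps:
(1585202 - 134671) + z = (1585202 - 134671) + 1544531 = 1450531 + 1544531 = 2995062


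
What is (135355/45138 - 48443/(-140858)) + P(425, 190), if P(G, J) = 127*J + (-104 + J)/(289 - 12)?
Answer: 10625923208735333/440294851977 ≈ 24134.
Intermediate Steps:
P(G, J) = -104/277 + 35180*J/277 (P(G, J) = 127*J + (-104 + J)/277 = 127*J + (-104 + J)*(1/277) = 127*J + (-104/277 + J/277) = -104/277 + 35180*J/277)
(135355/45138 - 48443/(-140858)) + P(425, 190) = (135355/45138 - 48443/(-140858)) + (-104/277 + (35180/277)*190) = (135355*(1/45138) - 48443*(-1/140858)) + (-104/277 + 6684200/277) = (135355/45138 + 48443/140858) + 6684096/277 = 5313113681/1589512101 + 6684096/277 = 10625923208735333/440294851977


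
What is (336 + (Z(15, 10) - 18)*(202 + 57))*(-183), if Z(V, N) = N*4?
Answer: -1104222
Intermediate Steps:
Z(V, N) = 4*N
(336 + (Z(15, 10) - 18)*(202 + 57))*(-183) = (336 + (4*10 - 18)*(202 + 57))*(-183) = (336 + (40 - 18)*259)*(-183) = (336 + 22*259)*(-183) = (336 + 5698)*(-183) = 6034*(-183) = -1104222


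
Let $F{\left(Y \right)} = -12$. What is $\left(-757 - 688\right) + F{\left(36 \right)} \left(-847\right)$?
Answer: $8719$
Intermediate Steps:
$\left(-757 - 688\right) + F{\left(36 \right)} \left(-847\right) = \left(-757 - 688\right) - -10164 = -1445 + 10164 = 8719$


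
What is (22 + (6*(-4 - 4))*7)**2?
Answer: 98596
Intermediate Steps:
(22 + (6*(-4 - 4))*7)**2 = (22 + (6*(-8))*7)**2 = (22 - 48*7)**2 = (22 - 336)**2 = (-314)**2 = 98596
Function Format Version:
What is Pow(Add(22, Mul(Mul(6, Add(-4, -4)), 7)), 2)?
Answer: 98596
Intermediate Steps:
Pow(Add(22, Mul(Mul(6, Add(-4, -4)), 7)), 2) = Pow(Add(22, Mul(Mul(6, -8), 7)), 2) = Pow(Add(22, Mul(-48, 7)), 2) = Pow(Add(22, -336), 2) = Pow(-314, 2) = 98596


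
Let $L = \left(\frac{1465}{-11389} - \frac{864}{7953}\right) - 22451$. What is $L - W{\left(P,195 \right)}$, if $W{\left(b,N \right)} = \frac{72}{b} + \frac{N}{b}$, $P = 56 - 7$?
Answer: $- \frac{4746123469011}{211345673} \approx -22457.0$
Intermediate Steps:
$P = 49$
$L = - \frac{677853121536}{30192239}$ ($L = \left(1465 \left(- \frac{1}{11389}\right) - \frac{288}{2651}\right) - 22451 = \left(- \frac{1465}{11389} - \frac{288}{2651}\right) - 22451 = - \frac{7163747}{30192239} - 22451 = - \frac{677853121536}{30192239} \approx -22451.0$)
$L - W{\left(P,195 \right)} = - \frac{677853121536}{30192239} - \frac{72 + 195}{49} = - \frac{677853121536}{30192239} - \frac{1}{49} \cdot 267 = - \frac{677853121536}{30192239} - \frac{267}{49} = - \frac{4746123469011}{211345673}$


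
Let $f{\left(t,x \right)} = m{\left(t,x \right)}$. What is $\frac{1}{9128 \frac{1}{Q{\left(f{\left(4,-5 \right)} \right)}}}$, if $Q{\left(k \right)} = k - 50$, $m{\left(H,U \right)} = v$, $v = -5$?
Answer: $- \frac{55}{9128} \approx -0.0060254$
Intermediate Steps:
$m{\left(H,U \right)} = -5$
$f{\left(t,x \right)} = -5$
$Q{\left(k \right)} = -50 + k$ ($Q{\left(k \right)} = k - 50 = -50 + k$)
$\frac{1}{9128 \frac{1}{Q{\left(f{\left(4,-5 \right)} \right)}}} = \frac{1}{9128 \frac{1}{-50 - 5}} = \frac{1}{9128 \frac{1}{-55}} = \frac{1}{9128 \left(- \frac{1}{55}\right)} = \frac{1}{- \frac{9128}{55}} = - \frac{55}{9128}$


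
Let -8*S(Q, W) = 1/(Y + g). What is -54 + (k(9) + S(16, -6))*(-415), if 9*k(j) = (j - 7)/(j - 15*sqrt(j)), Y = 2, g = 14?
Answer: -499697/10368 ≈ -48.196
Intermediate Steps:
S(Q, W) = -1/128 (S(Q, W) = -1/(8*(2 + 14)) = -1/8/16 = -1/8*1/16 = -1/128)
k(j) = (-7 + j)/(9*(j - 15*sqrt(j))) (k(j) = ((j - 7)/(j - 15*sqrt(j)))/9 = ((-7 + j)/(j - 15*sqrt(j)))/9 = (-7 + j)/(9*(j - 15*sqrt(j))))
-54 + (k(9) + S(16, -6))*(-415) = -54 + ((7 - 1*9)/(9*(-1*9 + 15*sqrt(9))) - 1/128)*(-415) = -54 + ((7 - 9)/(9*(-9 + 15*3)) - 1/128)*(-415) = -54 + ((1/9)*(-2)/(-9 + 45) - 1/128)*(-415) = -54 + ((1/9)*(-2)/36 - 1/128)*(-415) = -54 + ((1/9)*(1/36)*(-2) - 1/128)*(-415) = -54 + (-1/162 - 1/128)*(-415) = -54 - 145/10368*(-415) = -54 + 60175/10368 = -499697/10368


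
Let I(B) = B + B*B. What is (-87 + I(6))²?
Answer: 2025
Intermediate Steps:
I(B) = B + B²
(-87 + I(6))² = (-87 + 6*(1 + 6))² = (-87 + 6*7)² = (-87 + 42)² = (-45)² = 2025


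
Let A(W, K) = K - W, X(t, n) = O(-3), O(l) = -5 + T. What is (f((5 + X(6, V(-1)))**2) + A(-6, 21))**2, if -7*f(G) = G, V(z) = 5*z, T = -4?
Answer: 29929/49 ≈ 610.80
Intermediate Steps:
O(l) = -9 (O(l) = -5 - 4 = -9)
X(t, n) = -9
f(G) = -G/7
(f((5 + X(6, V(-1)))**2) + A(-6, 21))**2 = (-(5 - 9)**2/7 + (21 - 1*(-6)))**2 = (-1/7*(-4)**2 + (21 + 6))**2 = (-1/7*16 + 27)**2 = (-16/7 + 27)**2 = (173/7)**2 = 29929/49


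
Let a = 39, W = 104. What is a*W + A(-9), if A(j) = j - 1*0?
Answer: 4047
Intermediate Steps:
A(j) = j (A(j) = j + 0 = j)
a*W + A(-9) = 39*104 - 9 = 4056 - 9 = 4047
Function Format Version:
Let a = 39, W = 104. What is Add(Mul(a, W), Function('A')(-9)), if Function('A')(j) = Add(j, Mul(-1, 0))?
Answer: 4047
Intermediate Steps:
Function('A')(j) = j (Function('A')(j) = Add(j, 0) = j)
Add(Mul(a, W), Function('A')(-9)) = Add(Mul(39, 104), -9) = Add(4056, -9) = 4047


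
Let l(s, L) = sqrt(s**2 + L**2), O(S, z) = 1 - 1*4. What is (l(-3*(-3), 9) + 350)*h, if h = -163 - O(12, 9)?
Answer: -56000 - 1440*sqrt(2) ≈ -58037.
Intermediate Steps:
O(S, z) = -3 (O(S, z) = 1 - 4 = -3)
l(s, L) = sqrt(L**2 + s**2)
h = -160 (h = -163 - 1*(-3) = -163 + 3 = -160)
(l(-3*(-3), 9) + 350)*h = (sqrt(9**2 + (-3*(-3))**2) + 350)*(-160) = (sqrt(81 + 9**2) + 350)*(-160) = (sqrt(81 + 81) + 350)*(-160) = (sqrt(162) + 350)*(-160) = (9*sqrt(2) + 350)*(-160) = (350 + 9*sqrt(2))*(-160) = -56000 - 1440*sqrt(2)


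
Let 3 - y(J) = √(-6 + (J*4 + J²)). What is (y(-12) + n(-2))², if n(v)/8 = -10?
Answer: 6019 + 462*√10 ≈ 7480.0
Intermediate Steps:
n(v) = -80 (n(v) = 8*(-10) = -80)
y(J) = 3 - √(-6 + J² + 4*J) (y(J) = 3 - √(-6 + (J*4 + J²)) = 3 - √(-6 + (4*J + J²)) = 3 - √(-6 + (J² + 4*J)) = 3 - √(-6 + J² + 4*J))
(y(-12) + n(-2))² = ((3 - √(-6 + (-12)² + 4*(-12))) - 80)² = ((3 - √(-6 + 144 - 48)) - 80)² = ((3 - √90) - 80)² = ((3 - 3*√10) - 80)² = (-77 - 3*√10)²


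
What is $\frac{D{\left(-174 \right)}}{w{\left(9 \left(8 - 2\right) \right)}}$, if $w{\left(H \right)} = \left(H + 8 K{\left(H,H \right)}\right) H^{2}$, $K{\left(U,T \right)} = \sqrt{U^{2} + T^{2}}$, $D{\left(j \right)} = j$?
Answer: $\frac{29}{3332988} - \frac{58 \sqrt{2}}{833247} \approx -8.9739 \cdot 10^{-5}$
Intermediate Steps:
$K{\left(U,T \right)} = \sqrt{T^{2} + U^{2}}$
$w{\left(H \right)} = H^{2} \left(H + 8 \sqrt{2} \sqrt{H^{2}}\right)$ ($w{\left(H \right)} = \left(H + 8 \sqrt{H^{2} + H^{2}}\right) H^{2} = \left(H + 8 \sqrt{2 H^{2}}\right) H^{2} = \left(H + 8 \sqrt{2} \sqrt{H^{2}}\right) H^{2} = H^{2} \left(H + 8 \sqrt{2} \sqrt{H^{2}}\right)$)
$\frac{D{\left(-174 \right)}}{w{\left(9 \left(8 - 2\right) \right)}} = - \frac{174}{\left(9 \left(8 - 2\right)\right)^{2} \left(9 \left(8 - 2\right) + 8 \sqrt{2} \sqrt{\left(9 \left(8 - 2\right)\right)^{2}}\right)} = - \frac{174}{\left(9 \cdot 6\right)^{2} \left(9 \cdot 6 + 8 \sqrt{2} \sqrt{\left(9 \cdot 6\right)^{2}}\right)} = - \frac{174}{54^{2} \left(54 + 8 \sqrt{2} \sqrt{54^{2}}\right)} = - \frac{174}{2916 \left(54 + 8 \sqrt{2} \sqrt{2916}\right)} = - \frac{174}{2916 \left(54 + 8 \sqrt{2} \cdot 54\right)} = - \frac{174}{2916 \left(54 + 432 \sqrt{2}\right)} = - \frac{174}{157464 + 1259712 \sqrt{2}}$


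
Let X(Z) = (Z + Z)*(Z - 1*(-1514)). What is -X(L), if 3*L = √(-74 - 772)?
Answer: 188 - 3028*I*√94 ≈ 188.0 - 29358.0*I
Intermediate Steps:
L = I*√94 (L = √(-74 - 772)/3 = √(-846)/3 = (3*I*√94)/3 = I*√94 ≈ 9.6954*I)
X(Z) = 2*Z*(1514 + Z) (X(Z) = (2*Z)*(Z + 1514) = (2*Z)*(1514 + Z) = 2*Z*(1514 + Z))
-X(L) = -2*I*√94*(1514 + I*√94)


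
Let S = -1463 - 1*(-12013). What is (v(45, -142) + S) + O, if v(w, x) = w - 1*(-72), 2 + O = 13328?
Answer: 23993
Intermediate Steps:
O = 13326 (O = -2 + 13328 = 13326)
v(w, x) = 72 + w (v(w, x) = w + 72 = 72 + w)
S = 10550 (S = -1463 + 12013 = 10550)
(v(45, -142) + S) + O = ((72 + 45) + 10550) + 13326 = (117 + 10550) + 13326 = 10667 + 13326 = 23993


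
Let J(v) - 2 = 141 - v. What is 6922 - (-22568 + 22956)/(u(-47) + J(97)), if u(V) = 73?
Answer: 823330/119 ≈ 6918.7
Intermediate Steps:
J(v) = 143 - v (J(v) = 2 + (141 - v) = 143 - v)
6922 - (-22568 + 22956)/(u(-47) + J(97)) = 6922 - (-22568 + 22956)/(73 + (143 - 1*97)) = 6922 - 388/(73 + (143 - 97)) = 6922 - 388/(73 + 46) = 6922 - 388/119 = 823330/119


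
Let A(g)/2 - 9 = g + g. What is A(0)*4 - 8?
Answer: 64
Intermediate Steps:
A(g) = 18 + 4*g (A(g) = 18 + 2*(g + g) = 18 + 2*(2*g) = 18 + 4*g)
A(0)*4 - 8 = (18 + 4*0)*4 - 8 = (18 + 0)*4 - 8 = 18*4 - 8 = 72 - 8 = 64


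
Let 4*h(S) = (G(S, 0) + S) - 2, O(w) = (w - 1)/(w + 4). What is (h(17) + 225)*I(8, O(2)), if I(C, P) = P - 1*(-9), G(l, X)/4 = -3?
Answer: 16555/8 ≈ 2069.4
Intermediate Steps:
G(l, X) = -12 (G(l, X) = 4*(-3) = -12)
O(w) = (-1 + w)/(4 + w)
I(C, P) = 9 + P (I(C, P) = P + 9 = 9 + P)
h(S) = -7/2 + S/4 (h(S) = ((-12 + S) - 2)/4 = (-14 + S)/4 = -7/2 + S/4)
(h(17) + 225)*I(8, O(2)) = ((-7/2 + (¼)*17) + 225)*(9 + (-1 + 2)/(4 + 2)) = ((-7/2 + 17/4) + 225)*(9 + 1/6) = (¾ + 225)*(9 + (⅙)*1) = 903*(9 + ⅙)/4 = (903/4)*(55/6) = 16555/8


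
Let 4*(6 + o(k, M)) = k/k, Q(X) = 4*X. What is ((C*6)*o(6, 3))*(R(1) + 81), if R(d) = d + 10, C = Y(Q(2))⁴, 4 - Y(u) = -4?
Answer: -13000704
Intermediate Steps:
Y(u) = 8 (Y(u) = 4 - 1*(-4) = 4 + 4 = 8)
o(k, M) = -23/4 (o(k, M) = -6 + (k/k)/4 = -6 + (¼)*1 = -6 + ¼ = -23/4)
C = 4096 (C = 8⁴ = 4096)
R(d) = 10 + d
((C*6)*o(6, 3))*(R(1) + 81) = ((4096*6)*(-23/4))*((10 + 1) + 81) = (24576*(-23/4))*(11 + 81) = -141312*92 = -13000704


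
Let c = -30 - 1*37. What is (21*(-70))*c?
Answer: 98490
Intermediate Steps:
c = -67 (c = -30 - 37 = -67)
(21*(-70))*c = (21*(-70))*(-67) = -1470*(-67) = 98490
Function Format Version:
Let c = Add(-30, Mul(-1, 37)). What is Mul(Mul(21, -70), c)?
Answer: 98490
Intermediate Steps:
c = -67 (c = Add(-30, -37) = -67)
Mul(Mul(21, -70), c) = Mul(Mul(21, -70), -67) = Mul(-1470, -67) = 98490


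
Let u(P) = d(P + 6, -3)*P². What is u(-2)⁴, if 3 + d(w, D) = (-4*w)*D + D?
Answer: 796594176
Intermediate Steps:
d(w, D) = -3 + D - 4*D*w (d(w, D) = -3 + ((-4*w)*D + D) = -3 + (-4*D*w + D) = -3 + (D - 4*D*w) = -3 + D - 4*D*w)
u(P) = P²*(66 + 12*P) (u(P) = (-3 - 3 - 4*(-3)*(P + 6))*P² = (-3 - 3 - 4*(-3)*(6 + P))*P² = (-3 - 3 + (72 + 12*P))*P² = (66 + 12*P)*P² = P²*(66 + 12*P))
u(-2)⁴ = ((-2)²*(66 + 12*(-2)))⁴ = (4*(66 - 24))⁴ = (4*42)⁴ = 168⁴ = 796594176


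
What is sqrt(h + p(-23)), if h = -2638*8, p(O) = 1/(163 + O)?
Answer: I*sqrt(103409565)/70 ≈ 145.27*I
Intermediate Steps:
h = -21104
sqrt(h + p(-23)) = sqrt(-21104 + 1/(163 - 23)) = sqrt(-21104 + 1/140) = sqrt(-2954559/140) = I*sqrt(103409565)/70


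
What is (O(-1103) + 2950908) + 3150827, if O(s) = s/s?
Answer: 6101736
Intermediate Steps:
O(s) = 1
(O(-1103) + 2950908) + 3150827 = (1 + 2950908) + 3150827 = 2950909 + 3150827 = 6101736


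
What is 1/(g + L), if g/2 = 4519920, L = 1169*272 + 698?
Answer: 1/9358506 ≈ 1.0685e-7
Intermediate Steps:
L = 318666 (L = 317968 + 698 = 318666)
g = 9039840 (g = 2*4519920 = 9039840)
1/(g + L) = 1/(9039840 + 318666) = 1/9358506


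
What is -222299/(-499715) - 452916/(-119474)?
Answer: 126443934833/29851474955 ≈ 4.2358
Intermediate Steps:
-222299/(-499715) - 452916/(-119474) = -222299*(-1/499715) - 452916*(-1/119474) = 222299/499715 + 226458/59737 = 126443934833/29851474955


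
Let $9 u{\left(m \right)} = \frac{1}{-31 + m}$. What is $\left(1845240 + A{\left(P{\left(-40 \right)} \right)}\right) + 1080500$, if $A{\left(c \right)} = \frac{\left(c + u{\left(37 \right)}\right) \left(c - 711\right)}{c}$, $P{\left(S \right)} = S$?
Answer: $\frac{6317976991}{2160} \approx 2.925 \cdot 10^{6}$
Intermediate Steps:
$u{\left(m \right)} = \frac{1}{9 \left(-31 + m\right)}$
$A{\left(c \right)} = \frac{\left(-711 + c\right) \left(\frac{1}{54} + c\right)}{c}$ ($A{\left(c \right)} = \frac{\left(c + \frac{1}{9 \left(-31 + 37\right)}\right) \left(c - 711\right)}{c} = \frac{\left(c + \frac{1}{9 \cdot 6}\right) \left(-711 + c\right)}{c} = \frac{\left(c + \frac{1}{9} \cdot \frac{1}{6}\right) \left(-711 + c\right)}{c} = \frac{\left(c + \frac{1}{54}\right) \left(-711 + c\right)}{c} = \frac{\left(\frac{1}{54} + c\right) \left(-711 + c\right)}{c} = \frac{\left(-711 + c\right) \left(\frac{1}{54} + c\right)}{c}$)
$\left(1845240 + A{\left(P{\left(-40 \right)} \right)}\right) + 1080500 = \left(1845240 - \left(\frac{40553}{54} - \frac{79}{240}\right)\right) + 1080500 = \left(1845240 - \frac{1621409}{2160}\right) + 1080500 = \frac{3984096991}{2160} + 1080500 = \frac{6317976991}{2160}$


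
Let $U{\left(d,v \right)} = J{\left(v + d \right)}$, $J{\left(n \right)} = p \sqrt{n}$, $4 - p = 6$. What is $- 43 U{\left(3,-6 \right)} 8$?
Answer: $688 i \sqrt{3} \approx 1191.7 i$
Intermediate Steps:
$p = -2$ ($p = 4 - 6 = -2$)
$J{\left(n \right)} = - 2 \sqrt{n}$
$U{\left(d,v \right)} = - 2 \sqrt{d + v}$ ($U{\left(d,v \right)} = - 2 \sqrt{v + d} = - 2 \sqrt{d + v}$)
$- 43 U{\left(3,-6 \right)} 8 = - 43 \left(- 2 \sqrt{3 - 6}\right) 8 = - 43 \left(- 2 \sqrt{-3}\right) 8 = - 43 \left(- 2 i \sqrt{3}\right) 8 = 86 i \sqrt{3} \cdot 8 = 688 i \sqrt{3}$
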